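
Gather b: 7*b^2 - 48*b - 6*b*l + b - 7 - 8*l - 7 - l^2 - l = 7*b^2 + b*(-6*l - 47) - l^2 - 9*l - 14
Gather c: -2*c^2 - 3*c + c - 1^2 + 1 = -2*c^2 - 2*c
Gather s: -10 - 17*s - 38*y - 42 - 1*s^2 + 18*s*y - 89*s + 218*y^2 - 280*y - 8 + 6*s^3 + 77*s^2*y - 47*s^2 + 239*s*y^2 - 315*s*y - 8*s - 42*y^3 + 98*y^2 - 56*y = 6*s^3 + s^2*(77*y - 48) + s*(239*y^2 - 297*y - 114) - 42*y^3 + 316*y^2 - 374*y - 60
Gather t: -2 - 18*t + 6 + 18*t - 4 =0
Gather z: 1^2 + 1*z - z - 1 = 0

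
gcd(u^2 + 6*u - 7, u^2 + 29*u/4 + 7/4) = u + 7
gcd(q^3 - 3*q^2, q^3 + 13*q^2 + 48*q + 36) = 1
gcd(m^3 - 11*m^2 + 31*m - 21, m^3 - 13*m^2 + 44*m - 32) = m - 1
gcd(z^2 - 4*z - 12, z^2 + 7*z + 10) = z + 2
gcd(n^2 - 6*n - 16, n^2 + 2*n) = n + 2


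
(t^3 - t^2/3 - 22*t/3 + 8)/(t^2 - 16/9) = 3*(t^2 + t - 6)/(3*t + 4)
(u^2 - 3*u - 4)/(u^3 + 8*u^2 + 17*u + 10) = (u - 4)/(u^2 + 7*u + 10)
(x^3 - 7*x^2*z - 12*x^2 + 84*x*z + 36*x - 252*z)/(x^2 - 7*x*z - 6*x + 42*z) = x - 6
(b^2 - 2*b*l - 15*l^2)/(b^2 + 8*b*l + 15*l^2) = (b - 5*l)/(b + 5*l)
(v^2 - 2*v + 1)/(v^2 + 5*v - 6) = (v - 1)/(v + 6)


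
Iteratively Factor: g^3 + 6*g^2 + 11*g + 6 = (g + 1)*(g^2 + 5*g + 6) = (g + 1)*(g + 3)*(g + 2)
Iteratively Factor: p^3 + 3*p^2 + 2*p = (p)*(p^2 + 3*p + 2) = p*(p + 2)*(p + 1)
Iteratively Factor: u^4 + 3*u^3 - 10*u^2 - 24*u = (u + 2)*(u^3 + u^2 - 12*u) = u*(u + 2)*(u^2 + u - 12) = u*(u + 2)*(u + 4)*(u - 3)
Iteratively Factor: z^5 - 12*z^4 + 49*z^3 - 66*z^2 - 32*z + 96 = (z - 4)*(z^4 - 8*z^3 + 17*z^2 + 2*z - 24) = (z - 4)*(z - 3)*(z^3 - 5*z^2 + 2*z + 8) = (z - 4)*(z - 3)*(z + 1)*(z^2 - 6*z + 8) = (z - 4)^2*(z - 3)*(z + 1)*(z - 2)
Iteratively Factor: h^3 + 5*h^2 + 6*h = (h + 2)*(h^2 + 3*h) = (h + 2)*(h + 3)*(h)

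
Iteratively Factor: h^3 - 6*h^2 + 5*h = (h - 5)*(h^2 - h) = (h - 5)*(h - 1)*(h)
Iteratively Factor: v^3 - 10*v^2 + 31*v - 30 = (v - 5)*(v^2 - 5*v + 6) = (v - 5)*(v - 3)*(v - 2)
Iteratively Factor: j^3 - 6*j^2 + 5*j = (j)*(j^2 - 6*j + 5) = j*(j - 1)*(j - 5)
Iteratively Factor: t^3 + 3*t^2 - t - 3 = (t - 1)*(t^2 + 4*t + 3) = (t - 1)*(t + 3)*(t + 1)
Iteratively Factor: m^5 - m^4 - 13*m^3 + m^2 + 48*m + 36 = (m - 3)*(m^4 + 2*m^3 - 7*m^2 - 20*m - 12) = (m - 3)*(m + 2)*(m^3 - 7*m - 6) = (m - 3)*(m + 1)*(m + 2)*(m^2 - m - 6) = (m - 3)*(m + 1)*(m + 2)^2*(m - 3)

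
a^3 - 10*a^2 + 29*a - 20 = (a - 5)*(a - 4)*(a - 1)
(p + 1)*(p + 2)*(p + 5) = p^3 + 8*p^2 + 17*p + 10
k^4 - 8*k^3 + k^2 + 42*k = k*(k - 7)*(k - 3)*(k + 2)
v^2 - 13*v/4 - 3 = (v - 4)*(v + 3/4)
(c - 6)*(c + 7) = c^2 + c - 42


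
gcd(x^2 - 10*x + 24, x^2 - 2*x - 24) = x - 6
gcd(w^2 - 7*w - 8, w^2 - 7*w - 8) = w^2 - 7*w - 8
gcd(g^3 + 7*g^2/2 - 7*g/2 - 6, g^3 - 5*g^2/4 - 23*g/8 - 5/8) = g + 1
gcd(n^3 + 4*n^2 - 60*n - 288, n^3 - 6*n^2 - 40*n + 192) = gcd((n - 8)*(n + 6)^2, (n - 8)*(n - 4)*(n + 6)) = n^2 - 2*n - 48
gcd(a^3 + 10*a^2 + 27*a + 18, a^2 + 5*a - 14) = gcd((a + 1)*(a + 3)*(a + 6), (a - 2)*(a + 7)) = 1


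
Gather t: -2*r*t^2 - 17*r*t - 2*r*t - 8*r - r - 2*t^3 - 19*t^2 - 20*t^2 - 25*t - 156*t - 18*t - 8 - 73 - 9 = -9*r - 2*t^3 + t^2*(-2*r - 39) + t*(-19*r - 199) - 90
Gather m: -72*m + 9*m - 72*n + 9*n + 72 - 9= -63*m - 63*n + 63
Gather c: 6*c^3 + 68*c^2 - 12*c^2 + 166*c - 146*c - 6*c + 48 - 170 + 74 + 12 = 6*c^3 + 56*c^2 + 14*c - 36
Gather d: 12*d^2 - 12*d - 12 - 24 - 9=12*d^2 - 12*d - 45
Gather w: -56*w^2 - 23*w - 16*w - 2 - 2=-56*w^2 - 39*w - 4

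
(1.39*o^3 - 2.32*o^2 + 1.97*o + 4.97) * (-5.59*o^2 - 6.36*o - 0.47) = -7.7701*o^5 + 4.1284*o^4 + 3.0896*o^3 - 39.2211*o^2 - 32.5351*o - 2.3359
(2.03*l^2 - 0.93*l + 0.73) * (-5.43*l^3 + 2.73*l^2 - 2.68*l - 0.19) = -11.0229*l^5 + 10.5918*l^4 - 11.9432*l^3 + 4.0996*l^2 - 1.7797*l - 0.1387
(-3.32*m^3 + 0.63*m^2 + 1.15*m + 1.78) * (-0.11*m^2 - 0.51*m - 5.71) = 0.3652*m^5 + 1.6239*m^4 + 18.5094*m^3 - 4.3796*m^2 - 7.4743*m - 10.1638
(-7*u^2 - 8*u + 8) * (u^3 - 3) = -7*u^5 - 8*u^4 + 8*u^3 + 21*u^2 + 24*u - 24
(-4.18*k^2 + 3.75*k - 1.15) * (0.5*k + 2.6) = -2.09*k^3 - 8.993*k^2 + 9.175*k - 2.99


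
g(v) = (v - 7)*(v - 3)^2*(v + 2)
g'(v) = (v - 7)*(v - 3)^2 + (v - 7)*(v + 2)*(2*v - 6) + (v - 3)^2*(v + 2) = 4*v^3 - 33*v^2 + 50*v + 39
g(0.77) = -85.82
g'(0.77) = 59.76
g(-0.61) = -137.85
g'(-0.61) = -4.69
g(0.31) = -111.83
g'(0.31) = 51.45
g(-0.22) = -133.25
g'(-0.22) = 26.36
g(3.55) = -5.79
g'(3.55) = -20.43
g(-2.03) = 6.85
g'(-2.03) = -231.95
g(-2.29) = 75.39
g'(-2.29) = -296.59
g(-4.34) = 1429.62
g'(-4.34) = -1126.56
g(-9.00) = 16128.00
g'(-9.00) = -6000.00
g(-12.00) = 42750.00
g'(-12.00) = -12225.00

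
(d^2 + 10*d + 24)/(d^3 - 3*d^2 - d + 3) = (d^2 + 10*d + 24)/(d^3 - 3*d^2 - d + 3)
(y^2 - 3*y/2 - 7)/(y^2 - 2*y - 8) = (y - 7/2)/(y - 4)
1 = 1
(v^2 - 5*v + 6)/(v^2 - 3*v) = (v - 2)/v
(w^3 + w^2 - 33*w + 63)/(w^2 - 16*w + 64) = (w^3 + w^2 - 33*w + 63)/(w^2 - 16*w + 64)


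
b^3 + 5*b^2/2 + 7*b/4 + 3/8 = (b + 1/2)^2*(b + 3/2)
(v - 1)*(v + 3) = v^2 + 2*v - 3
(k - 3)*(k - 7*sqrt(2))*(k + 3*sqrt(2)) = k^3 - 4*sqrt(2)*k^2 - 3*k^2 - 42*k + 12*sqrt(2)*k + 126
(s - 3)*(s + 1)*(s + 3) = s^3 + s^2 - 9*s - 9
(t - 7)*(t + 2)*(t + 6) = t^3 + t^2 - 44*t - 84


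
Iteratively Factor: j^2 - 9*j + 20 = (j - 5)*(j - 4)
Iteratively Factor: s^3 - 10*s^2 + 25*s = (s)*(s^2 - 10*s + 25) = s*(s - 5)*(s - 5)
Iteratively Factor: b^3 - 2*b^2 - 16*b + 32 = (b - 4)*(b^2 + 2*b - 8) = (b - 4)*(b + 4)*(b - 2)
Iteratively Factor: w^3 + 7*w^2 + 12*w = (w + 3)*(w^2 + 4*w) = (w + 3)*(w + 4)*(w)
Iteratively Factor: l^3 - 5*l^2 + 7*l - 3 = (l - 3)*(l^2 - 2*l + 1) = (l - 3)*(l - 1)*(l - 1)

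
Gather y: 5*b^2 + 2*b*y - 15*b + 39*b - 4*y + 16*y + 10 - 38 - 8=5*b^2 + 24*b + y*(2*b + 12) - 36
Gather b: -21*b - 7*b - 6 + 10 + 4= 8 - 28*b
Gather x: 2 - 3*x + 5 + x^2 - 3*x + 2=x^2 - 6*x + 9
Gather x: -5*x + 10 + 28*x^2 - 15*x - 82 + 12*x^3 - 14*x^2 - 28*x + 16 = 12*x^3 + 14*x^2 - 48*x - 56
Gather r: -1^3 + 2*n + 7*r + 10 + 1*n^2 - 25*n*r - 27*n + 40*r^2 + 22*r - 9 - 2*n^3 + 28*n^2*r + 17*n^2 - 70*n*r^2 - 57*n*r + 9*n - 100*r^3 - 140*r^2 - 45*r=-2*n^3 + 18*n^2 - 16*n - 100*r^3 + r^2*(-70*n - 100) + r*(28*n^2 - 82*n - 16)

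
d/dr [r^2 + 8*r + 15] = 2*r + 8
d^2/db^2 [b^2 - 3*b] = 2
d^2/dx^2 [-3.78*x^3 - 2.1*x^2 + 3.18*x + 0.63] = -22.68*x - 4.2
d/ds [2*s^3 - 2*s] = 6*s^2 - 2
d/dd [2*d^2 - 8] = 4*d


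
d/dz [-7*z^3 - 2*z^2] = z*(-21*z - 4)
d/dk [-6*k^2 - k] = -12*k - 1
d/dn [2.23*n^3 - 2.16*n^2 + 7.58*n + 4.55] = 6.69*n^2 - 4.32*n + 7.58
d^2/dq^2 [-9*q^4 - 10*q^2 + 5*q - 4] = -108*q^2 - 20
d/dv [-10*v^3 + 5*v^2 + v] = -30*v^2 + 10*v + 1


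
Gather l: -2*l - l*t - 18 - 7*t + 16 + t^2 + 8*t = l*(-t - 2) + t^2 + t - 2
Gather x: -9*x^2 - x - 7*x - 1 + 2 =-9*x^2 - 8*x + 1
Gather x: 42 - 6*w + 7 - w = 49 - 7*w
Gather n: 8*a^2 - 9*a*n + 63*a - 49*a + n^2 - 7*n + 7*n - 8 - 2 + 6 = 8*a^2 - 9*a*n + 14*a + n^2 - 4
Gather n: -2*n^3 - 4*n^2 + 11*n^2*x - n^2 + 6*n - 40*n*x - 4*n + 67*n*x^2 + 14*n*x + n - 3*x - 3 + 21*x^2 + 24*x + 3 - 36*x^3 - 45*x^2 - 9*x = -2*n^3 + n^2*(11*x - 5) + n*(67*x^2 - 26*x + 3) - 36*x^3 - 24*x^2 + 12*x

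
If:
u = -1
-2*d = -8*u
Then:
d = -4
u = -1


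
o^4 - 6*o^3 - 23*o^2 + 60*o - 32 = (o - 8)*(o - 1)^2*(o + 4)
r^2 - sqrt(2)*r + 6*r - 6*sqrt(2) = (r + 6)*(r - sqrt(2))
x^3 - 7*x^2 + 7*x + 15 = (x - 5)*(x - 3)*(x + 1)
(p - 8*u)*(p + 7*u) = p^2 - p*u - 56*u^2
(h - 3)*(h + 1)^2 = h^3 - h^2 - 5*h - 3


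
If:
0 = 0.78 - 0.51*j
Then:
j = 1.53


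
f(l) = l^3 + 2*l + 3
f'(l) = 3*l^2 + 2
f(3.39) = 48.74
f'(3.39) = 36.48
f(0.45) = 3.99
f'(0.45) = 2.61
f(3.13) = 39.92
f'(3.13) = 31.39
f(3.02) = 36.58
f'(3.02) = 29.36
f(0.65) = 4.57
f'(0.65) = 3.27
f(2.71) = 28.32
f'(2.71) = 24.03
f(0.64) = 4.54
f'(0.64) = 3.23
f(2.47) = 23.01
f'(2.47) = 20.30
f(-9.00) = -744.00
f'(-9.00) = 245.00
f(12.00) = 1755.00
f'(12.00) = 434.00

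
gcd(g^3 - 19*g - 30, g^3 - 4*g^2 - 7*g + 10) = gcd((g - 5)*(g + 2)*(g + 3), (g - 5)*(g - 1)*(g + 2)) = g^2 - 3*g - 10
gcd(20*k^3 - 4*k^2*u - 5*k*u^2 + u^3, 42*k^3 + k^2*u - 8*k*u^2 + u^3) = 2*k + u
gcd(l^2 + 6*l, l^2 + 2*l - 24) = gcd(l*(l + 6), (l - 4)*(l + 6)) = l + 6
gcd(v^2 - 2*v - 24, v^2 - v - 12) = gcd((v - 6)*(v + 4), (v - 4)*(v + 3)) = 1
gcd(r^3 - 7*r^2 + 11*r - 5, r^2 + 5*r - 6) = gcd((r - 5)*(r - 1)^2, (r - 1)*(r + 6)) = r - 1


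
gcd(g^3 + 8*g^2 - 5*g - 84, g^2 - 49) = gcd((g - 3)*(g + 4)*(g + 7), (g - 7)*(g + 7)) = g + 7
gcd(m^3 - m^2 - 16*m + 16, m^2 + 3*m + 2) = 1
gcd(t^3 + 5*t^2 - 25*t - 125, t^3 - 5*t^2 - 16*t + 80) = t - 5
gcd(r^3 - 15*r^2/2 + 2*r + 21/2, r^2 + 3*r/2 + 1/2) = r + 1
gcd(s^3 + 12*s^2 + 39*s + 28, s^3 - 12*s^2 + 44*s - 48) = 1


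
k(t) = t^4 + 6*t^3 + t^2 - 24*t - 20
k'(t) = 4*t^3 + 18*t^2 + 2*t - 24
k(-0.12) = -17.12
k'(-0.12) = -23.99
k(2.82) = 118.07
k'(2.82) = 214.49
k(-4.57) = -25.92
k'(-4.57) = -38.99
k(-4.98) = -1.66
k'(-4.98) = -81.58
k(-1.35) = 2.78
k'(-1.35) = -3.74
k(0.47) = -30.39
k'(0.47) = -18.67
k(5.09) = 1346.21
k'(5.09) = 980.01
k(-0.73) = -4.00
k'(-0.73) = -17.42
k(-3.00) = -20.00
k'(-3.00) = 24.00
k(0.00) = -20.00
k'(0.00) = -24.00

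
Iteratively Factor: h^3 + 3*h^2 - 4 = (h + 2)*(h^2 + h - 2) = (h + 2)^2*(h - 1)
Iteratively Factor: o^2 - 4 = (o - 2)*(o + 2)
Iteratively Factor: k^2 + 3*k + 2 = (k + 1)*(k + 2)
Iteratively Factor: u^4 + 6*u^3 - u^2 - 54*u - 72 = (u - 3)*(u^3 + 9*u^2 + 26*u + 24) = (u - 3)*(u + 2)*(u^2 + 7*u + 12) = (u - 3)*(u + 2)*(u + 3)*(u + 4)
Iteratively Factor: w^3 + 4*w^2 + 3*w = (w)*(w^2 + 4*w + 3) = w*(w + 1)*(w + 3)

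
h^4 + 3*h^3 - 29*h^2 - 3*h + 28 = (h - 4)*(h - 1)*(h + 1)*(h + 7)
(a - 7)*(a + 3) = a^2 - 4*a - 21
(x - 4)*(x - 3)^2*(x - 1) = x^4 - 11*x^3 + 43*x^2 - 69*x + 36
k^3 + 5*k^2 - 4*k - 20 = (k - 2)*(k + 2)*(k + 5)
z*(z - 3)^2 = z^3 - 6*z^2 + 9*z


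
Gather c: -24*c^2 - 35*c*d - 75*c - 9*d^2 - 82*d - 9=-24*c^2 + c*(-35*d - 75) - 9*d^2 - 82*d - 9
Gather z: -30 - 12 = -42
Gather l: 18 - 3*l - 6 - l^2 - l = -l^2 - 4*l + 12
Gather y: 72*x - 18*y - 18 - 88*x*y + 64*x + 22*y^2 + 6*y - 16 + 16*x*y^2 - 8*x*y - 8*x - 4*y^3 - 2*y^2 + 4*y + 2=128*x - 4*y^3 + y^2*(16*x + 20) + y*(-96*x - 8) - 32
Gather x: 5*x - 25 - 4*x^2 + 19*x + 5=-4*x^2 + 24*x - 20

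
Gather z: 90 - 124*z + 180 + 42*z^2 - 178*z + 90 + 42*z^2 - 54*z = 84*z^2 - 356*z + 360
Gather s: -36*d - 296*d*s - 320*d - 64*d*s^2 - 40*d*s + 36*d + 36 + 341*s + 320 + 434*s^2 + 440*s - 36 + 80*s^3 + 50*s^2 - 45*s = -320*d + 80*s^3 + s^2*(484 - 64*d) + s*(736 - 336*d) + 320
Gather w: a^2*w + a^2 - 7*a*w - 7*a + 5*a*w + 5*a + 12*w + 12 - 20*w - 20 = a^2 - 2*a + w*(a^2 - 2*a - 8) - 8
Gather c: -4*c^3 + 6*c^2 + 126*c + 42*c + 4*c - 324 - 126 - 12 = -4*c^3 + 6*c^2 + 172*c - 462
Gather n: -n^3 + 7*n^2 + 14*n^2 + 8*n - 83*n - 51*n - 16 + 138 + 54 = -n^3 + 21*n^2 - 126*n + 176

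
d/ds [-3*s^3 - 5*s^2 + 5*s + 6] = -9*s^2 - 10*s + 5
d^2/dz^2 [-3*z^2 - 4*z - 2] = -6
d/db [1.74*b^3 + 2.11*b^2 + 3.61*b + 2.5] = 5.22*b^2 + 4.22*b + 3.61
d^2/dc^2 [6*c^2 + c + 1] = 12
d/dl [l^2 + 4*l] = 2*l + 4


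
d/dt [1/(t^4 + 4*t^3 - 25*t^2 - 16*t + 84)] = 2*(-2*t^3 - 6*t^2 + 25*t + 8)/(t^4 + 4*t^3 - 25*t^2 - 16*t + 84)^2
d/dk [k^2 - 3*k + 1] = 2*k - 3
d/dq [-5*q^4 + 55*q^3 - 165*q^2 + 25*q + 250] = -20*q^3 + 165*q^2 - 330*q + 25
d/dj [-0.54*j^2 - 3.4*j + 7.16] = -1.08*j - 3.4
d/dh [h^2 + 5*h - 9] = 2*h + 5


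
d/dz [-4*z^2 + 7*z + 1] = 7 - 8*z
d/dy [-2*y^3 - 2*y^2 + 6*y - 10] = -6*y^2 - 4*y + 6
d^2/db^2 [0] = 0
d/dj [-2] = 0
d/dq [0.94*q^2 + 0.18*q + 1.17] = 1.88*q + 0.18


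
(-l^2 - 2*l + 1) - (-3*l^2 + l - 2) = 2*l^2 - 3*l + 3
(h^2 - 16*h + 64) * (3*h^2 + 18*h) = 3*h^4 - 30*h^3 - 96*h^2 + 1152*h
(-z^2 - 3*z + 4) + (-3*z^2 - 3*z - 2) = -4*z^2 - 6*z + 2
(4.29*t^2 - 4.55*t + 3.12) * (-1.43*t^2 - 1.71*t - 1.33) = -6.1347*t^4 - 0.829400000000001*t^3 - 2.3868*t^2 + 0.716299999999999*t - 4.1496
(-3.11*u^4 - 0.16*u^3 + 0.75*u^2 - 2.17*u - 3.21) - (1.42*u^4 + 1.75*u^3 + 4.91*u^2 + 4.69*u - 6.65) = -4.53*u^4 - 1.91*u^3 - 4.16*u^2 - 6.86*u + 3.44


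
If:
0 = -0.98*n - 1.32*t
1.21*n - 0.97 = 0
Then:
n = 0.80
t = -0.60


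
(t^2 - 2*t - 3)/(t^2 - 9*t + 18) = (t + 1)/(t - 6)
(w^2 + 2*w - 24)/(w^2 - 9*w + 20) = (w + 6)/(w - 5)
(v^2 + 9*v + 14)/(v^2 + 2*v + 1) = (v^2 + 9*v + 14)/(v^2 + 2*v + 1)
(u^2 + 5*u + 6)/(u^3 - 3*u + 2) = (u + 3)/(u^2 - 2*u + 1)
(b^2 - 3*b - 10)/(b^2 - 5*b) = (b + 2)/b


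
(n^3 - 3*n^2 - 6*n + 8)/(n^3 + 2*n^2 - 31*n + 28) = (n + 2)/(n + 7)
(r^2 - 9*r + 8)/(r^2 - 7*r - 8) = (r - 1)/(r + 1)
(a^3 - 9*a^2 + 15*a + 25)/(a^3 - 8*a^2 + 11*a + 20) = (a - 5)/(a - 4)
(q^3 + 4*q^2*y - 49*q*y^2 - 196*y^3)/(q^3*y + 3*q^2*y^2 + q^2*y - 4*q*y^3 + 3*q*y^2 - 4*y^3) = (-q^2 + 49*y^2)/(y*(-q^2 + q*y - q + y))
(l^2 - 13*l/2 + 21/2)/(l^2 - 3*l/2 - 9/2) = (2*l - 7)/(2*l + 3)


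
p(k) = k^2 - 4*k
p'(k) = 2*k - 4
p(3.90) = -0.39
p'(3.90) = 3.80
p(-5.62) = 54.06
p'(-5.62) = -15.24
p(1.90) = -3.99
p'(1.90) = -0.20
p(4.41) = 1.81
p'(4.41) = 4.82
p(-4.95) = 44.30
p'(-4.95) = -13.90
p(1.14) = -3.26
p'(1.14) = -1.72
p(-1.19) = 6.18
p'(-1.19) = -6.38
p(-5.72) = 55.60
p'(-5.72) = -15.44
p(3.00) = -3.00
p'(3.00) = 2.00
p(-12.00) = 192.00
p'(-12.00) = -28.00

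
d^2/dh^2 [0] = 0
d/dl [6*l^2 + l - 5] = 12*l + 1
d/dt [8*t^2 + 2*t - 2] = 16*t + 2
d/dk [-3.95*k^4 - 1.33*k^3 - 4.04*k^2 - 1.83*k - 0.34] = -15.8*k^3 - 3.99*k^2 - 8.08*k - 1.83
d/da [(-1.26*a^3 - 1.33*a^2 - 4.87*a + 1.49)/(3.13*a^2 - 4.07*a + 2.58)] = (-3.9438*a^4 + 10.2564*a^3 + 10.9038*a^2 - 16.1902*a - 6.5003)/(9.7969*a^4 - 25.4782*a^3 + 32.7157*a^2 - 21.0012*a + 6.6564)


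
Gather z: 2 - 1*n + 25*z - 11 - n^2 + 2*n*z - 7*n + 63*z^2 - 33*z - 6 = -n^2 - 8*n + 63*z^2 + z*(2*n - 8) - 15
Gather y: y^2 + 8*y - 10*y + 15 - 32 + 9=y^2 - 2*y - 8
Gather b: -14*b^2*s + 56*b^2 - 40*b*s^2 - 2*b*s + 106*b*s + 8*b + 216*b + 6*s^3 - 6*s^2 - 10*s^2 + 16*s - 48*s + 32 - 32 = b^2*(56 - 14*s) + b*(-40*s^2 + 104*s + 224) + 6*s^3 - 16*s^2 - 32*s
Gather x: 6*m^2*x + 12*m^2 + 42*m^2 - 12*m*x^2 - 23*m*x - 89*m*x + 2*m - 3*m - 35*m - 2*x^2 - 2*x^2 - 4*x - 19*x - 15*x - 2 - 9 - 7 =54*m^2 - 36*m + x^2*(-12*m - 4) + x*(6*m^2 - 112*m - 38) - 18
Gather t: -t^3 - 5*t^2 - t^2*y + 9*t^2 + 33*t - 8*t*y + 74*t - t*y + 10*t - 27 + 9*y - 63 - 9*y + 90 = -t^3 + t^2*(4 - y) + t*(117 - 9*y)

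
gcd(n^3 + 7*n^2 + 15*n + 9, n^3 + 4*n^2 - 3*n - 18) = n^2 + 6*n + 9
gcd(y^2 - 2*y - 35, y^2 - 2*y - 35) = y^2 - 2*y - 35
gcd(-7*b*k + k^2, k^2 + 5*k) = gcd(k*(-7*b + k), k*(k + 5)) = k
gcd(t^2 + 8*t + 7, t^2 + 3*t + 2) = t + 1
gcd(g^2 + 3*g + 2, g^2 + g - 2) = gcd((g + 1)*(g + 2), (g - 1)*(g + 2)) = g + 2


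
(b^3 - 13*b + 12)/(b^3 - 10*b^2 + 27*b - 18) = (b + 4)/(b - 6)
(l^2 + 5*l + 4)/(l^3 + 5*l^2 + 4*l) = 1/l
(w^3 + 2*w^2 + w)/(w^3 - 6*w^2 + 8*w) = (w^2 + 2*w + 1)/(w^2 - 6*w + 8)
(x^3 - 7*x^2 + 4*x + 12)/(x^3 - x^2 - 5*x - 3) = (x^2 - 8*x + 12)/(x^2 - 2*x - 3)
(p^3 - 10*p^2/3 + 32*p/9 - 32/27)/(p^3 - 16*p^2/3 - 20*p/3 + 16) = (p^2 - 2*p + 8/9)/(p^2 - 4*p - 12)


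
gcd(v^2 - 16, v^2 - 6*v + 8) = v - 4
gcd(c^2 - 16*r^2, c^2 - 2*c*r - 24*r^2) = c + 4*r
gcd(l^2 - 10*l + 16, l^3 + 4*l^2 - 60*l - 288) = l - 8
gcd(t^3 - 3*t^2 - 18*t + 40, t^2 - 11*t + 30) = t - 5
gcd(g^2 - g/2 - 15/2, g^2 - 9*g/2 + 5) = 1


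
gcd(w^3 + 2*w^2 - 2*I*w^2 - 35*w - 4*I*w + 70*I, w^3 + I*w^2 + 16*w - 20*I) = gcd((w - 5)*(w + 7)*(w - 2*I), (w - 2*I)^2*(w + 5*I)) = w - 2*I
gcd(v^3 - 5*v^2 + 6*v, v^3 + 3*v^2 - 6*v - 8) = v - 2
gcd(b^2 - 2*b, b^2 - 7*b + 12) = 1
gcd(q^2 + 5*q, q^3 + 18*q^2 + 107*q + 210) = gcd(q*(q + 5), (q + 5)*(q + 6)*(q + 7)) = q + 5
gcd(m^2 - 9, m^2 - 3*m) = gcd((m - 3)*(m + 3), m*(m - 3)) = m - 3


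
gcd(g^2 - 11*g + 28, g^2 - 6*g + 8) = g - 4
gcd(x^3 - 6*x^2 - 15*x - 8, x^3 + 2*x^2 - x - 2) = x + 1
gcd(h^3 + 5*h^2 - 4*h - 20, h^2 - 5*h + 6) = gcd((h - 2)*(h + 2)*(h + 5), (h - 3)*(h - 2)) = h - 2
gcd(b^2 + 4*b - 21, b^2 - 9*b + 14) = 1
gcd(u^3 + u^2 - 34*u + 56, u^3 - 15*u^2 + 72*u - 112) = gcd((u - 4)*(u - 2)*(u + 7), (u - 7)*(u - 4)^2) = u - 4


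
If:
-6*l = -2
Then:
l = 1/3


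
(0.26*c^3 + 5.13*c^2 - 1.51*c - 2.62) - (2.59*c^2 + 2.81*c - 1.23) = 0.26*c^3 + 2.54*c^2 - 4.32*c - 1.39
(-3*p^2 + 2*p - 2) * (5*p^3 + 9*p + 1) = -15*p^5 + 10*p^4 - 37*p^3 + 15*p^2 - 16*p - 2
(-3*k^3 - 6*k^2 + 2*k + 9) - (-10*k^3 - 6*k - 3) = 7*k^3 - 6*k^2 + 8*k + 12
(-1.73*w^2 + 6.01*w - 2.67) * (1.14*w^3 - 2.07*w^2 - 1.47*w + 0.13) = -1.9722*w^5 + 10.4325*w^4 - 12.9414*w^3 - 3.5327*w^2 + 4.7062*w - 0.3471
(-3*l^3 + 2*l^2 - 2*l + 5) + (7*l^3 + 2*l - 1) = 4*l^3 + 2*l^2 + 4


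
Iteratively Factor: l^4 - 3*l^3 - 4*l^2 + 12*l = (l)*(l^3 - 3*l^2 - 4*l + 12) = l*(l + 2)*(l^2 - 5*l + 6) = l*(l - 2)*(l + 2)*(l - 3)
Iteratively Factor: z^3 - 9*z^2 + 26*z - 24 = (z - 4)*(z^2 - 5*z + 6) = (z - 4)*(z - 2)*(z - 3)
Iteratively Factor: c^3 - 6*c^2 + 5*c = (c)*(c^2 - 6*c + 5) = c*(c - 5)*(c - 1)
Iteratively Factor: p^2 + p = (p)*(p + 1)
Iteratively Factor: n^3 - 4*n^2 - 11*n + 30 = (n - 5)*(n^2 + n - 6) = (n - 5)*(n + 3)*(n - 2)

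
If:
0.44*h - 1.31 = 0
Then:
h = 2.98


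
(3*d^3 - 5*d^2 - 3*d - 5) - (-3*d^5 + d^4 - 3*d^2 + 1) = 3*d^5 - d^4 + 3*d^3 - 2*d^2 - 3*d - 6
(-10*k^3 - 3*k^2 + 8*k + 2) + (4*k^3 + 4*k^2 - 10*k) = -6*k^3 + k^2 - 2*k + 2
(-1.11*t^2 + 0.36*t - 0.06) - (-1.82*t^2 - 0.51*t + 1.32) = 0.71*t^2 + 0.87*t - 1.38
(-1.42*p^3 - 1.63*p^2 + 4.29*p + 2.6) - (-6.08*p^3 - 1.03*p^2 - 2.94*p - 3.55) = 4.66*p^3 - 0.6*p^2 + 7.23*p + 6.15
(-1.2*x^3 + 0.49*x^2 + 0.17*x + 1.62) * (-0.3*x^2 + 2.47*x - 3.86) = 0.36*x^5 - 3.111*x^4 + 5.7913*x^3 - 1.9575*x^2 + 3.3452*x - 6.2532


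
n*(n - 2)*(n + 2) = n^3 - 4*n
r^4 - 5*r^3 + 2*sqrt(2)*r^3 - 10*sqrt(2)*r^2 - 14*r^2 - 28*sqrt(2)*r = r*(r - 7)*(r + 2)*(r + 2*sqrt(2))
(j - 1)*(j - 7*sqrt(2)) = j^2 - 7*sqrt(2)*j - j + 7*sqrt(2)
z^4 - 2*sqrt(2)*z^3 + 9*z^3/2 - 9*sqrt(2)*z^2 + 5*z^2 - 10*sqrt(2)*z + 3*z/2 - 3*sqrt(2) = (z + 1/2)*(z + 1)*(z + 3)*(z - 2*sqrt(2))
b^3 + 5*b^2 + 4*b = b*(b + 1)*(b + 4)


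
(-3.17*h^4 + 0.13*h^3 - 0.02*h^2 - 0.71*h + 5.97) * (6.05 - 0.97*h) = 3.0749*h^5 - 19.3046*h^4 + 0.8059*h^3 + 0.5677*h^2 - 10.0864*h + 36.1185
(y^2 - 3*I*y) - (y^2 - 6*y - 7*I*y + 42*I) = 6*y + 4*I*y - 42*I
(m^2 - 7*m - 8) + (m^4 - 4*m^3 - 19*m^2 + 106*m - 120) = m^4 - 4*m^3 - 18*m^2 + 99*m - 128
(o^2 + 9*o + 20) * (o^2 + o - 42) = o^4 + 10*o^3 - 13*o^2 - 358*o - 840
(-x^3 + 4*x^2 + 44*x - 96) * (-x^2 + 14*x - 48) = x^5 - 18*x^4 + 60*x^3 + 520*x^2 - 3456*x + 4608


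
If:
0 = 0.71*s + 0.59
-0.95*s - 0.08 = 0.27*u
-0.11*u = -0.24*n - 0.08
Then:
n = 0.87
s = -0.83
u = 2.63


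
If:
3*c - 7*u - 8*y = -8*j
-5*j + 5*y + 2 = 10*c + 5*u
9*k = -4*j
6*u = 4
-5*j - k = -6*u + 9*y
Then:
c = -34/65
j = 3222/3965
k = -1432/3965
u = 2/3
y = 394/11895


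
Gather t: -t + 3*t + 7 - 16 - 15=2*t - 24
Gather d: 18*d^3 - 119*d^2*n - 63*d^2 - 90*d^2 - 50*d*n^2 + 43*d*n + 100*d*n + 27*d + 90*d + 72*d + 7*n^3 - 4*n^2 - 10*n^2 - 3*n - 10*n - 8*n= 18*d^3 + d^2*(-119*n - 153) + d*(-50*n^2 + 143*n + 189) + 7*n^3 - 14*n^2 - 21*n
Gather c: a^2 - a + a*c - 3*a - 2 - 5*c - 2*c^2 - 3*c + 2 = a^2 - 4*a - 2*c^2 + c*(a - 8)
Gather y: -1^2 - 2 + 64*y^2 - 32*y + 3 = 64*y^2 - 32*y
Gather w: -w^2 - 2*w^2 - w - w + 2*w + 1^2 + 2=3 - 3*w^2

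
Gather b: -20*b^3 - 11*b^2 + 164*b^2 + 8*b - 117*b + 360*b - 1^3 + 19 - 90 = -20*b^3 + 153*b^2 + 251*b - 72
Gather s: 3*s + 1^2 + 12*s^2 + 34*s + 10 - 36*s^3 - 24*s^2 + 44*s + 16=-36*s^3 - 12*s^2 + 81*s + 27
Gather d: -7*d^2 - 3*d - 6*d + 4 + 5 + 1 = -7*d^2 - 9*d + 10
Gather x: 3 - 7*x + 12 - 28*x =15 - 35*x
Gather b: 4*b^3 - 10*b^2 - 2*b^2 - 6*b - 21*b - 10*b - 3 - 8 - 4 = 4*b^3 - 12*b^2 - 37*b - 15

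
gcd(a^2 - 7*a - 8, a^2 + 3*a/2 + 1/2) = a + 1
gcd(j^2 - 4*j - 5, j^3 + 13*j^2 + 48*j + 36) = j + 1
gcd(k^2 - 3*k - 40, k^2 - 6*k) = 1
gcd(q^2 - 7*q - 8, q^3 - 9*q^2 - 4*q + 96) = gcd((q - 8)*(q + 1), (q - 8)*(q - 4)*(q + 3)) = q - 8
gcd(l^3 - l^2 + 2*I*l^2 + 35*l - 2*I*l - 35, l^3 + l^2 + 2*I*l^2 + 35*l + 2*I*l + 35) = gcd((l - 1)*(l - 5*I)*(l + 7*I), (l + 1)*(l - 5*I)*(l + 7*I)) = l^2 + 2*I*l + 35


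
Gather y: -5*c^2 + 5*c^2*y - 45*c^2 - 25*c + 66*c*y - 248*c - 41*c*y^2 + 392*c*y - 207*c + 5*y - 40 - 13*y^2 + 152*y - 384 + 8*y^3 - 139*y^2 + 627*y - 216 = -50*c^2 - 480*c + 8*y^3 + y^2*(-41*c - 152) + y*(5*c^2 + 458*c + 784) - 640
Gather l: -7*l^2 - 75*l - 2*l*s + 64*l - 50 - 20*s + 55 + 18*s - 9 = -7*l^2 + l*(-2*s - 11) - 2*s - 4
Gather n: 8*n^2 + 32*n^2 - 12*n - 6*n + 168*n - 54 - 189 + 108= 40*n^2 + 150*n - 135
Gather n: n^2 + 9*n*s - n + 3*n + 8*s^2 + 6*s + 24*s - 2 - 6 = n^2 + n*(9*s + 2) + 8*s^2 + 30*s - 8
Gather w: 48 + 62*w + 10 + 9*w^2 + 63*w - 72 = 9*w^2 + 125*w - 14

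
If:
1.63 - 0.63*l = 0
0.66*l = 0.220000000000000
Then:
No Solution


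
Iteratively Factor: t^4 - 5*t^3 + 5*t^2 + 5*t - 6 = (t - 1)*(t^3 - 4*t^2 + t + 6) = (t - 1)*(t + 1)*(t^2 - 5*t + 6) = (t - 3)*(t - 1)*(t + 1)*(t - 2)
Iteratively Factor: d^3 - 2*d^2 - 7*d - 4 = (d + 1)*(d^2 - 3*d - 4) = (d - 4)*(d + 1)*(d + 1)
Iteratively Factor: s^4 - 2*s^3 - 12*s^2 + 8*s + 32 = (s + 2)*(s^3 - 4*s^2 - 4*s + 16) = (s - 4)*(s + 2)*(s^2 - 4) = (s - 4)*(s + 2)^2*(s - 2)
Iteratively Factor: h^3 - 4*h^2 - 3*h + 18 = (h + 2)*(h^2 - 6*h + 9) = (h - 3)*(h + 2)*(h - 3)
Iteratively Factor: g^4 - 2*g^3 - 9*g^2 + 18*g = (g)*(g^3 - 2*g^2 - 9*g + 18) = g*(g - 2)*(g^2 - 9) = g*(g - 2)*(g + 3)*(g - 3)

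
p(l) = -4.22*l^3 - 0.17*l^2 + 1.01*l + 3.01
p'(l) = -12.66*l^2 - 0.34*l + 1.01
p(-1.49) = 15.09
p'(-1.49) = -26.59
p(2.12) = -35.82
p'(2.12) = -56.61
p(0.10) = 3.11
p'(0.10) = 0.85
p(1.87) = -23.29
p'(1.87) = -43.90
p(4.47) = -372.78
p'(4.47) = -253.47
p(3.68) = -205.88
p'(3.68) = -171.69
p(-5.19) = 583.14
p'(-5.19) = -338.24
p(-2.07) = 37.62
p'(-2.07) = -52.53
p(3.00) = -109.43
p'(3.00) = -113.95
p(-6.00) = 902.35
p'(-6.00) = -452.71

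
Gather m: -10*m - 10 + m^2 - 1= m^2 - 10*m - 11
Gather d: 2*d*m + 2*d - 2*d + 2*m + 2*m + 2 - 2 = 2*d*m + 4*m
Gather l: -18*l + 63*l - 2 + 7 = 45*l + 5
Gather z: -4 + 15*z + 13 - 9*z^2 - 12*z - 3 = -9*z^2 + 3*z + 6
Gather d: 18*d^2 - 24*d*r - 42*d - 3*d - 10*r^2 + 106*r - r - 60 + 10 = 18*d^2 + d*(-24*r - 45) - 10*r^2 + 105*r - 50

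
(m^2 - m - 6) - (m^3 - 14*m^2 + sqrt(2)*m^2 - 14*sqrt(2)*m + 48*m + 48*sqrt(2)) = -m^3 - sqrt(2)*m^2 + 15*m^2 - 49*m + 14*sqrt(2)*m - 48*sqrt(2) - 6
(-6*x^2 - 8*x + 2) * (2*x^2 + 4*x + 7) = -12*x^4 - 40*x^3 - 70*x^2 - 48*x + 14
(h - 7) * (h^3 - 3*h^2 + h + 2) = h^4 - 10*h^3 + 22*h^2 - 5*h - 14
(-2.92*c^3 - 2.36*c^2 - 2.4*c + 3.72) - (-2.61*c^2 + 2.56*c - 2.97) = -2.92*c^3 + 0.25*c^2 - 4.96*c + 6.69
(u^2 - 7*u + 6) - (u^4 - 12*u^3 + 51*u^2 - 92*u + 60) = -u^4 + 12*u^3 - 50*u^2 + 85*u - 54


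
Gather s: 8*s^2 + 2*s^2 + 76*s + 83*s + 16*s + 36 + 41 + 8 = 10*s^2 + 175*s + 85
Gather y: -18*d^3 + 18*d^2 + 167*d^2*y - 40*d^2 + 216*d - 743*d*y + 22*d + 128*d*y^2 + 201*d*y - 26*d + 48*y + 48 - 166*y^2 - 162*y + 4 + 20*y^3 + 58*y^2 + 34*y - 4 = -18*d^3 - 22*d^2 + 212*d + 20*y^3 + y^2*(128*d - 108) + y*(167*d^2 - 542*d - 80) + 48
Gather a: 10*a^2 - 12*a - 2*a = 10*a^2 - 14*a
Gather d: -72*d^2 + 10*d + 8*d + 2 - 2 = -72*d^2 + 18*d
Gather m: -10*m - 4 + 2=-10*m - 2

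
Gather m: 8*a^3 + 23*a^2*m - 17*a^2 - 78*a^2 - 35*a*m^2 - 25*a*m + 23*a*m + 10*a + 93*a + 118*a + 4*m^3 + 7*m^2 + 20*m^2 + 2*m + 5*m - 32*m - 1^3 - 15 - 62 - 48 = 8*a^3 - 95*a^2 + 221*a + 4*m^3 + m^2*(27 - 35*a) + m*(23*a^2 - 2*a - 25) - 126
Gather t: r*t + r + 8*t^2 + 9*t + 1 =r + 8*t^2 + t*(r + 9) + 1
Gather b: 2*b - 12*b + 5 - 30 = -10*b - 25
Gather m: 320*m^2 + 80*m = 320*m^2 + 80*m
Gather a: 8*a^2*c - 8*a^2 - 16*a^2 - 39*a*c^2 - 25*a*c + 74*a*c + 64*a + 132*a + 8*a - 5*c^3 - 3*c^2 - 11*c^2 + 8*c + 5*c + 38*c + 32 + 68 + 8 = a^2*(8*c - 24) + a*(-39*c^2 + 49*c + 204) - 5*c^3 - 14*c^2 + 51*c + 108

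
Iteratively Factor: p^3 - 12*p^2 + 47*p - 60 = (p - 4)*(p^2 - 8*p + 15) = (p - 5)*(p - 4)*(p - 3)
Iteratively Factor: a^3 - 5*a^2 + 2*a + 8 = (a - 4)*(a^2 - a - 2) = (a - 4)*(a + 1)*(a - 2)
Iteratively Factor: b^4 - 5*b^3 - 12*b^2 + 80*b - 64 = (b - 4)*(b^3 - b^2 - 16*b + 16) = (b - 4)*(b + 4)*(b^2 - 5*b + 4) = (b - 4)*(b - 1)*(b + 4)*(b - 4)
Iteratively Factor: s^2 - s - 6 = (s + 2)*(s - 3)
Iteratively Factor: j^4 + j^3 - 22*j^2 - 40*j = (j + 4)*(j^3 - 3*j^2 - 10*j) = (j - 5)*(j + 4)*(j^2 + 2*j) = (j - 5)*(j + 2)*(j + 4)*(j)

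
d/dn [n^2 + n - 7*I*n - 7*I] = 2*n + 1 - 7*I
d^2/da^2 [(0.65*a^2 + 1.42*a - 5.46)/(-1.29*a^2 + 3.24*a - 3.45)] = (-1.77635683940025e-15*a^4 - 10.159524*a^3 + 71.872866*a^2 - 99.005436*a + 18.815562)/(2.146689*a^6 - 16.175052*a^5 + 57.849147*a^4 - 120.529944*a^3 + 154.712835*a^2 - 115.6923*a + 41.063625)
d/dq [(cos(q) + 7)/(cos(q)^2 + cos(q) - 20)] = (cos(q)^2 + 14*cos(q) + 27)*sin(q)/(cos(q)^2 + cos(q) - 20)^2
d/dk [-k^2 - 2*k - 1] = -2*k - 2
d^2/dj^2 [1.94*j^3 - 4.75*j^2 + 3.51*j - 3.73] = 11.64*j - 9.5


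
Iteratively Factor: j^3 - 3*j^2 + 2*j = (j)*(j^2 - 3*j + 2) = j*(j - 1)*(j - 2)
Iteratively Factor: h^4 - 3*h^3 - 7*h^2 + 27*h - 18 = (h - 2)*(h^3 - h^2 - 9*h + 9) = (h - 3)*(h - 2)*(h^2 + 2*h - 3) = (h - 3)*(h - 2)*(h - 1)*(h + 3)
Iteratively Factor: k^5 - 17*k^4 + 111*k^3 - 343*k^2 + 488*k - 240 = (k - 4)*(k^4 - 13*k^3 + 59*k^2 - 107*k + 60) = (k - 4)^2*(k^3 - 9*k^2 + 23*k - 15) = (k - 4)^2*(k - 3)*(k^2 - 6*k + 5) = (k - 4)^2*(k - 3)*(k - 1)*(k - 5)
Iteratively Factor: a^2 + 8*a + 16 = (a + 4)*(a + 4)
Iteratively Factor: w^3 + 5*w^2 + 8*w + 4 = (w + 2)*(w^2 + 3*w + 2) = (w + 2)^2*(w + 1)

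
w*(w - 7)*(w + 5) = w^3 - 2*w^2 - 35*w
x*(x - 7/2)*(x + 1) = x^3 - 5*x^2/2 - 7*x/2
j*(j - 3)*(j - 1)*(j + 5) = j^4 + j^3 - 17*j^2 + 15*j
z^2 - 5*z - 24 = (z - 8)*(z + 3)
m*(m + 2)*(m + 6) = m^3 + 8*m^2 + 12*m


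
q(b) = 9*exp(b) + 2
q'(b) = 9*exp(b)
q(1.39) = 38.13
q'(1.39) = 36.13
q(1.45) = 40.37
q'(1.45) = 38.37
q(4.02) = 503.31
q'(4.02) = 501.31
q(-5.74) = 2.03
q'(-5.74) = 0.03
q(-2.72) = 2.59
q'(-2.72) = 0.59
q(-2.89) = 2.50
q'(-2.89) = 0.50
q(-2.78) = 2.56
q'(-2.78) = 0.56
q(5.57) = 2363.91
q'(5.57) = 2361.91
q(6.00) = 3632.86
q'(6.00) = 3630.86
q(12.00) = 1464795.12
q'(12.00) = 1464793.12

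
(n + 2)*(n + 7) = n^2 + 9*n + 14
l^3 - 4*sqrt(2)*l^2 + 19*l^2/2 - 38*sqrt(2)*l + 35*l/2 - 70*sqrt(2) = (l + 5/2)*(l + 7)*(l - 4*sqrt(2))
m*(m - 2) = m^2 - 2*m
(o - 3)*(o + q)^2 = o^3 + 2*o^2*q - 3*o^2 + o*q^2 - 6*o*q - 3*q^2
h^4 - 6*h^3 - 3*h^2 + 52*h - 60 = (h - 5)*(h - 2)^2*(h + 3)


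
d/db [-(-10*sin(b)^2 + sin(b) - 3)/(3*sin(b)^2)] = (sin(b) - 6)*cos(b)/(3*sin(b)^3)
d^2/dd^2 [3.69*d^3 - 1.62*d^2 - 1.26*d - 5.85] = 22.14*d - 3.24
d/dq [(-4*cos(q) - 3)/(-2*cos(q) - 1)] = 2*sin(q)/(2*cos(q) + 1)^2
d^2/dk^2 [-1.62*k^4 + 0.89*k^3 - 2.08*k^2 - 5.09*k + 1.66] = -19.44*k^2 + 5.34*k - 4.16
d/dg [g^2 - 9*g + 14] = 2*g - 9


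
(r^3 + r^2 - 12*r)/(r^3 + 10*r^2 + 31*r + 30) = r*(r^2 + r - 12)/(r^3 + 10*r^2 + 31*r + 30)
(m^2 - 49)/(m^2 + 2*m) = (m^2 - 49)/(m*(m + 2))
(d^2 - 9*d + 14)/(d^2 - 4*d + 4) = (d - 7)/(d - 2)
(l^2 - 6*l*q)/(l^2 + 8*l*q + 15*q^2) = l*(l - 6*q)/(l^2 + 8*l*q + 15*q^2)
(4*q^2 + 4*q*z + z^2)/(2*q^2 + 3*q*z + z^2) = (2*q + z)/(q + z)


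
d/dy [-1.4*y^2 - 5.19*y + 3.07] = -2.8*y - 5.19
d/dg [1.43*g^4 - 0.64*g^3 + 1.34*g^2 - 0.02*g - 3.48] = 5.72*g^3 - 1.92*g^2 + 2.68*g - 0.02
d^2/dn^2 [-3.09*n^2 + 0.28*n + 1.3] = -6.18000000000000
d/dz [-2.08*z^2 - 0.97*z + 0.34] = -4.16*z - 0.97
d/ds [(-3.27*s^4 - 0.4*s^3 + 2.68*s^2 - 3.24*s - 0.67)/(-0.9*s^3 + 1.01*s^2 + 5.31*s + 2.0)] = (2.943*s^6 - 6.6054*s^5 - 50.0831*s^4 - 36.24*s^3 + 13.2942*s^2 + 12.0734*s - 2.9223)/(0.81*s^6 - 1.818*s^5 - 8.5379*s^4 + 7.1262*s^3 + 32.2361*s^2 + 21.24*s + 4.0)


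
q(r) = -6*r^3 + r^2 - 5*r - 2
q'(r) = -18*r^2 + 2*r - 5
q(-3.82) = 366.15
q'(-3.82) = -275.30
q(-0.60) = 2.66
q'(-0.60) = -12.68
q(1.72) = -38.17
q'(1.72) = -54.81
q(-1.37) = 22.16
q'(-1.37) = -41.52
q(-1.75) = 41.97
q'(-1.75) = -63.62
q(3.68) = -305.87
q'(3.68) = -241.40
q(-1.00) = 10.00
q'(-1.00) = -25.00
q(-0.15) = -1.21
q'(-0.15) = -5.70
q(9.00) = -4340.00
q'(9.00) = -1445.00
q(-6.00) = 1360.00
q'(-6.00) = -665.00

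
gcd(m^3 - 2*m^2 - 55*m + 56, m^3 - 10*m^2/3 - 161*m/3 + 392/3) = m^2 - m - 56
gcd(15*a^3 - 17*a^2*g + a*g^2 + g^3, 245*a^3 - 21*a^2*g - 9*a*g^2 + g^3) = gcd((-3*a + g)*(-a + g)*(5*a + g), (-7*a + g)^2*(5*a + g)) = 5*a + g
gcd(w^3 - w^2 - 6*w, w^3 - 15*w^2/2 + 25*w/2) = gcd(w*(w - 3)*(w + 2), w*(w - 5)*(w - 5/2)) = w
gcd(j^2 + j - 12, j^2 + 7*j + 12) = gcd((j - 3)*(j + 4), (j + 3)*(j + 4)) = j + 4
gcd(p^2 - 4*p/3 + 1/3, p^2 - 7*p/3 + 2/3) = p - 1/3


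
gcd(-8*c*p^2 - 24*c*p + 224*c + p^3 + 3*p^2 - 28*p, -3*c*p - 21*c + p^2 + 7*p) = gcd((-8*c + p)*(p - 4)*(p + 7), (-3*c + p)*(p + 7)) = p + 7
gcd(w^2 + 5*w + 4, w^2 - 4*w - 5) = w + 1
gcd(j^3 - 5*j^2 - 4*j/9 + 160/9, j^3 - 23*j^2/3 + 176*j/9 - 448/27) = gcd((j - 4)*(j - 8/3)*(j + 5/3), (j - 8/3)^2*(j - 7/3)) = j - 8/3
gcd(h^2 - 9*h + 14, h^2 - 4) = h - 2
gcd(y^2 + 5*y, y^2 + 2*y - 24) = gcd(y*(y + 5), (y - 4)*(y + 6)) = 1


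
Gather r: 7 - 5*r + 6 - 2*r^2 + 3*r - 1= -2*r^2 - 2*r + 12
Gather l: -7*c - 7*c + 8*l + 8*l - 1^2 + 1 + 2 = -14*c + 16*l + 2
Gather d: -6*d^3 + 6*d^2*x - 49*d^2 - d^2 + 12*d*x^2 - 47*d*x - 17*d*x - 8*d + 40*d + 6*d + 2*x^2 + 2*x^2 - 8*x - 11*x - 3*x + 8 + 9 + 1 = -6*d^3 + d^2*(6*x - 50) + d*(12*x^2 - 64*x + 38) + 4*x^2 - 22*x + 18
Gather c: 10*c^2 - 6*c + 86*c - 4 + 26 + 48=10*c^2 + 80*c + 70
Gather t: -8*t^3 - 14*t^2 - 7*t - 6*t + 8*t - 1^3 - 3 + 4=-8*t^3 - 14*t^2 - 5*t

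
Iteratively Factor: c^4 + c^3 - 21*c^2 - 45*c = (c - 5)*(c^3 + 6*c^2 + 9*c) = c*(c - 5)*(c^2 + 6*c + 9) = c*(c - 5)*(c + 3)*(c + 3)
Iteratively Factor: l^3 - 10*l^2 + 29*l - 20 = (l - 1)*(l^2 - 9*l + 20) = (l - 5)*(l - 1)*(l - 4)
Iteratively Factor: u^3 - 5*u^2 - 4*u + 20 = (u - 2)*(u^2 - 3*u - 10) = (u - 5)*(u - 2)*(u + 2)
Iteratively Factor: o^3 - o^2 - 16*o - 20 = (o + 2)*(o^2 - 3*o - 10) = (o + 2)^2*(o - 5)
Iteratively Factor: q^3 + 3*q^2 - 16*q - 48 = (q + 3)*(q^2 - 16) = (q + 3)*(q + 4)*(q - 4)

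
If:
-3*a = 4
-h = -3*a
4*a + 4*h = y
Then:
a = -4/3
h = -4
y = -64/3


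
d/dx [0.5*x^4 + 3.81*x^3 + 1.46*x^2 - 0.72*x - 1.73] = 2.0*x^3 + 11.43*x^2 + 2.92*x - 0.72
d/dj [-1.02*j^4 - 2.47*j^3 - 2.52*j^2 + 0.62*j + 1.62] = -4.08*j^3 - 7.41*j^2 - 5.04*j + 0.62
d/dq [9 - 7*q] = -7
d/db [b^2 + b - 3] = 2*b + 1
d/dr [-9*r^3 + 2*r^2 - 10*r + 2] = -27*r^2 + 4*r - 10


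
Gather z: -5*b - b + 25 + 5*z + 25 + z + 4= -6*b + 6*z + 54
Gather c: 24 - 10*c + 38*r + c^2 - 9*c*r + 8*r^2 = c^2 + c*(-9*r - 10) + 8*r^2 + 38*r + 24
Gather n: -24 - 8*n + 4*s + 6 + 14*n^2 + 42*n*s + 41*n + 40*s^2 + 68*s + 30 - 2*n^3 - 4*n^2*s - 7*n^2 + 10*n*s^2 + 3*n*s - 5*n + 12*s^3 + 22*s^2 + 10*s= -2*n^3 + n^2*(7 - 4*s) + n*(10*s^2 + 45*s + 28) + 12*s^3 + 62*s^2 + 82*s + 12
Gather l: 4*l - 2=4*l - 2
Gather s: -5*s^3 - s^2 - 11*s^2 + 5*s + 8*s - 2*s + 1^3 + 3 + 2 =-5*s^3 - 12*s^2 + 11*s + 6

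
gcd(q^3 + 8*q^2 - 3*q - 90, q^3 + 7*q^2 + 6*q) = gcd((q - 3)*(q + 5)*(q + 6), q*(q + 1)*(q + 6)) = q + 6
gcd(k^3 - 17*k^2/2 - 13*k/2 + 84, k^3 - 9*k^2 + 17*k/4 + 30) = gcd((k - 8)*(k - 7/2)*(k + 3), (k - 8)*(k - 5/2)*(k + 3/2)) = k - 8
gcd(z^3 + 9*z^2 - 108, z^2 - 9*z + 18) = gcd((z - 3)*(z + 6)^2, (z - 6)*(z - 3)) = z - 3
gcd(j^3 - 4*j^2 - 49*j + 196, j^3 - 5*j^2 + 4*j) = j - 4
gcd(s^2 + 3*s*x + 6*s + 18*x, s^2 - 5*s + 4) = 1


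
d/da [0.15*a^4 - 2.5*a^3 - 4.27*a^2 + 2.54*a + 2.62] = 0.6*a^3 - 7.5*a^2 - 8.54*a + 2.54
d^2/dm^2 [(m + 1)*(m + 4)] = 2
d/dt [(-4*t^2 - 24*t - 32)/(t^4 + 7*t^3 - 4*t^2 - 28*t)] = 4*(2*t^3 + 17*t^2 + 40*t - 56)/(t^2*(t^4 + 10*t^3 - 3*t^2 - 140*t + 196))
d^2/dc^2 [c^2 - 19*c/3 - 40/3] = 2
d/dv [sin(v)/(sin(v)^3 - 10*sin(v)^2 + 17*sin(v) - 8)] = 2*(4*sin(v) + cos(v)^2 + 3)*cos(v)/((sin(v) - 8)^2*(sin(v) - 1)^3)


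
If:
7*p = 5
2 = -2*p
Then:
No Solution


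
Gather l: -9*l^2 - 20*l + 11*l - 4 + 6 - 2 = -9*l^2 - 9*l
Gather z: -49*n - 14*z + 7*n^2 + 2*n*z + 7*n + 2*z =7*n^2 - 42*n + z*(2*n - 12)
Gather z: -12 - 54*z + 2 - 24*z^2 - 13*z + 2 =-24*z^2 - 67*z - 8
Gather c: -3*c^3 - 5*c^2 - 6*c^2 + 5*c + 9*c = -3*c^3 - 11*c^2 + 14*c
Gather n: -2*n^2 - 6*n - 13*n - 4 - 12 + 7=-2*n^2 - 19*n - 9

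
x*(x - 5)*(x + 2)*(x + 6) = x^4 + 3*x^3 - 28*x^2 - 60*x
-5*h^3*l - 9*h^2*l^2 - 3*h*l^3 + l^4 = l*(-5*h + l)*(h + l)^2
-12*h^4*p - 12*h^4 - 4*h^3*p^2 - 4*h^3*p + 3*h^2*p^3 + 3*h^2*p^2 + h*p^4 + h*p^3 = (-2*h + p)*(2*h + p)*(3*h + p)*(h*p + h)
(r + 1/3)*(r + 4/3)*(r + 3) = r^3 + 14*r^2/3 + 49*r/9 + 4/3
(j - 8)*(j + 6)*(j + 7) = j^3 + 5*j^2 - 62*j - 336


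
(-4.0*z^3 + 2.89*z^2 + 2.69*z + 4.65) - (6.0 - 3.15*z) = -4.0*z^3 + 2.89*z^2 + 5.84*z - 1.35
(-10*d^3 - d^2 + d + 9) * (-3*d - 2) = 30*d^4 + 23*d^3 - d^2 - 29*d - 18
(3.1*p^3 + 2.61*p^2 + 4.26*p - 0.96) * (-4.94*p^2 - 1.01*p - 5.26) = -15.314*p^5 - 16.0244*p^4 - 39.9865*p^3 - 13.2888*p^2 - 21.438*p + 5.0496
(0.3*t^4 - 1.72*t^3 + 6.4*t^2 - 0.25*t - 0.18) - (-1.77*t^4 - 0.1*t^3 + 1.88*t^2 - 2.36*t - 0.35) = 2.07*t^4 - 1.62*t^3 + 4.52*t^2 + 2.11*t + 0.17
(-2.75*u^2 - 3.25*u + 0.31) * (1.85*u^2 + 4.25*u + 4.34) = -5.0875*u^4 - 17.7*u^3 - 25.174*u^2 - 12.7875*u + 1.3454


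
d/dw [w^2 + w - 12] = 2*w + 1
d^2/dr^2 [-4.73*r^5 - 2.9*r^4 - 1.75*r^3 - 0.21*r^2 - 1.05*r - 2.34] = -94.6*r^3 - 34.8*r^2 - 10.5*r - 0.42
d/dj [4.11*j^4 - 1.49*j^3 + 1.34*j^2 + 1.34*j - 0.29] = 16.44*j^3 - 4.47*j^2 + 2.68*j + 1.34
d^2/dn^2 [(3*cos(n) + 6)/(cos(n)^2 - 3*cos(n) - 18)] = -3*((cos(n)^2 - 1)^2 + 90*cos(n)^2 + 417*cos(n)/4 + 11*cos(3*n)/4 + 143)*cos(n)/((cos(n) - 6)^3*(cos(n) + 3)^3)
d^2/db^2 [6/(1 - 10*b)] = -1200/(10*b - 1)^3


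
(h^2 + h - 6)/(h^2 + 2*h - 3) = (h - 2)/(h - 1)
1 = 1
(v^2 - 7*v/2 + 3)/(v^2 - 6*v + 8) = (v - 3/2)/(v - 4)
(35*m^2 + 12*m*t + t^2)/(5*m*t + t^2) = (7*m + t)/t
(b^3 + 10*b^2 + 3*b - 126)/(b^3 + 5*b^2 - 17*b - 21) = (b + 6)/(b + 1)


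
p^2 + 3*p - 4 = (p - 1)*(p + 4)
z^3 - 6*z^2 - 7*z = z*(z - 7)*(z + 1)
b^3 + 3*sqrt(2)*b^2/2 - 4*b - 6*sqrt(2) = (b - 2)*(b + 2)*(b + 3*sqrt(2)/2)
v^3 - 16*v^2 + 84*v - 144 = (v - 6)^2*(v - 4)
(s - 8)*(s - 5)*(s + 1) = s^3 - 12*s^2 + 27*s + 40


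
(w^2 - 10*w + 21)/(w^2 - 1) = (w^2 - 10*w + 21)/(w^2 - 1)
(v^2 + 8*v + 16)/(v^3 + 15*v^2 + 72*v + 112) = 1/(v + 7)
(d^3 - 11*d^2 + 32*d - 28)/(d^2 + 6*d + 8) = (d^3 - 11*d^2 + 32*d - 28)/(d^2 + 6*d + 8)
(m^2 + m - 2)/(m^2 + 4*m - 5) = (m + 2)/(m + 5)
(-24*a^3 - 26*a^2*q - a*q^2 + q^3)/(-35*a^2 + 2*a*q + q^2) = (-24*a^3 - 26*a^2*q - a*q^2 + q^3)/(-35*a^2 + 2*a*q + q^2)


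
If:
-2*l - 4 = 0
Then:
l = -2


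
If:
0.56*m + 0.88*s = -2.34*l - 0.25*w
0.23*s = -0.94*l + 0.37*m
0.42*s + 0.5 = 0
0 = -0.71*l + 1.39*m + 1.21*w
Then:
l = 0.39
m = 0.26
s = -1.19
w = -0.07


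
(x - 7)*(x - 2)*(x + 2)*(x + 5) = x^4 - 2*x^3 - 39*x^2 + 8*x + 140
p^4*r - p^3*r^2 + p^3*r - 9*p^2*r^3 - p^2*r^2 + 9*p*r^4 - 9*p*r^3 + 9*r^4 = (p - 3*r)*(p - r)*(p + 3*r)*(p*r + r)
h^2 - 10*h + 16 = (h - 8)*(h - 2)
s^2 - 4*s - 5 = (s - 5)*(s + 1)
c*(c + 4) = c^2 + 4*c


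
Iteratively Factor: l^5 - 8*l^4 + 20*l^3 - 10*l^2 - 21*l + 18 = (l - 1)*(l^4 - 7*l^3 + 13*l^2 + 3*l - 18) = (l - 1)*(l + 1)*(l^3 - 8*l^2 + 21*l - 18) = (l - 2)*(l - 1)*(l + 1)*(l^2 - 6*l + 9) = (l - 3)*(l - 2)*(l - 1)*(l + 1)*(l - 3)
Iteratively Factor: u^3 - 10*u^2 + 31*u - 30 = (u - 3)*(u^2 - 7*u + 10) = (u - 3)*(u - 2)*(u - 5)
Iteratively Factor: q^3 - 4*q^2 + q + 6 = (q - 3)*(q^2 - q - 2) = (q - 3)*(q + 1)*(q - 2)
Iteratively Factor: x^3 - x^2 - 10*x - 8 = (x - 4)*(x^2 + 3*x + 2) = (x - 4)*(x + 1)*(x + 2)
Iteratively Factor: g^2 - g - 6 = (g + 2)*(g - 3)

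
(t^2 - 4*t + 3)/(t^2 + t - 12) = (t - 1)/(t + 4)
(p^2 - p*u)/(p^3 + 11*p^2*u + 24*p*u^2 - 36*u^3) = p/(p^2 + 12*p*u + 36*u^2)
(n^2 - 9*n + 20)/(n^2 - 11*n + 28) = (n - 5)/(n - 7)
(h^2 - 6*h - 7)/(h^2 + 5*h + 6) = (h^2 - 6*h - 7)/(h^2 + 5*h + 6)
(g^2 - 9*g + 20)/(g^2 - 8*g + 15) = (g - 4)/(g - 3)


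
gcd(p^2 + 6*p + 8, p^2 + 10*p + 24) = p + 4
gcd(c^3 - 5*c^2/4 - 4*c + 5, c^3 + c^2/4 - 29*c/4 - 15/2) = c + 2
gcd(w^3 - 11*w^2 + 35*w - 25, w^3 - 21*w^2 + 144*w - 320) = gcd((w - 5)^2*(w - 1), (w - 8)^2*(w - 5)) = w - 5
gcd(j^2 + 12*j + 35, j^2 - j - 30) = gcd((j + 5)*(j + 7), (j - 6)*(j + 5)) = j + 5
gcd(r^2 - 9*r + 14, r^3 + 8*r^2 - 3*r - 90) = 1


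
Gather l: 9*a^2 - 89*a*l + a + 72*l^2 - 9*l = 9*a^2 + a + 72*l^2 + l*(-89*a - 9)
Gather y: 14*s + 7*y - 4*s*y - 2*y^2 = 14*s - 2*y^2 + y*(7 - 4*s)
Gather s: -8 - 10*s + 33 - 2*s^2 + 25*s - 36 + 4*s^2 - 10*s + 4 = 2*s^2 + 5*s - 7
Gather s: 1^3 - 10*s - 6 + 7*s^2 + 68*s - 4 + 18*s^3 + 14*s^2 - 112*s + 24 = 18*s^3 + 21*s^2 - 54*s + 15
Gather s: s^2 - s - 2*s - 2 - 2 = s^2 - 3*s - 4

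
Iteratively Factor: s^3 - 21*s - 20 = (s - 5)*(s^2 + 5*s + 4) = (s - 5)*(s + 4)*(s + 1)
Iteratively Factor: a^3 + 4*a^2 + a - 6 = (a - 1)*(a^2 + 5*a + 6) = (a - 1)*(a + 2)*(a + 3)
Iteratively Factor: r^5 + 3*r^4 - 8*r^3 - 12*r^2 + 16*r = (r - 2)*(r^4 + 5*r^3 + 2*r^2 - 8*r) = (r - 2)*(r + 4)*(r^3 + r^2 - 2*r) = (r - 2)*(r - 1)*(r + 4)*(r^2 + 2*r) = (r - 2)*(r - 1)*(r + 2)*(r + 4)*(r)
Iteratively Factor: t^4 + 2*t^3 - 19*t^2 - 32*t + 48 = (t - 1)*(t^3 + 3*t^2 - 16*t - 48) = (t - 1)*(t + 4)*(t^2 - t - 12) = (t - 1)*(t + 3)*(t + 4)*(t - 4)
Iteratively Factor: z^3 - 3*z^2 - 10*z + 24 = (z + 3)*(z^2 - 6*z + 8) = (z - 4)*(z + 3)*(z - 2)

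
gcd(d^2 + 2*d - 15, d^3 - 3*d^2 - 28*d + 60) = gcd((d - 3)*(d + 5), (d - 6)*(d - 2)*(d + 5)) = d + 5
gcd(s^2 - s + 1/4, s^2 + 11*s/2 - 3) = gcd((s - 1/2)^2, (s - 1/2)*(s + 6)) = s - 1/2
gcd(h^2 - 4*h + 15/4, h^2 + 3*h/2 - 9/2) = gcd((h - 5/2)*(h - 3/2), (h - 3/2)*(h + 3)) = h - 3/2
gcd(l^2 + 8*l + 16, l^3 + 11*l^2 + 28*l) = l + 4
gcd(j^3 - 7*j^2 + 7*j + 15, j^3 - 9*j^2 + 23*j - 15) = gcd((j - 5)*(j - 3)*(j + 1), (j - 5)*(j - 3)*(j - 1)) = j^2 - 8*j + 15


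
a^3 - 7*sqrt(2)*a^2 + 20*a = a*(a - 5*sqrt(2))*(a - 2*sqrt(2))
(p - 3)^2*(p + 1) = p^3 - 5*p^2 + 3*p + 9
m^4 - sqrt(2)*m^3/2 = m^3*(m - sqrt(2)/2)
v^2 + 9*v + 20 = (v + 4)*(v + 5)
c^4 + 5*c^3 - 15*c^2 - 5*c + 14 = (c - 2)*(c - 1)*(c + 1)*(c + 7)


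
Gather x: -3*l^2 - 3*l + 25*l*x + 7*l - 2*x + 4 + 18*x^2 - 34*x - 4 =-3*l^2 + 4*l + 18*x^2 + x*(25*l - 36)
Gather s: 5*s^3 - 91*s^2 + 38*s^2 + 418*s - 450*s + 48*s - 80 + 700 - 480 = 5*s^3 - 53*s^2 + 16*s + 140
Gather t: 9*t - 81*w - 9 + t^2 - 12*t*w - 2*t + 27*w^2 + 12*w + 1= t^2 + t*(7 - 12*w) + 27*w^2 - 69*w - 8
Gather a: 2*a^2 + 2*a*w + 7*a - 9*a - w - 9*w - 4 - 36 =2*a^2 + a*(2*w - 2) - 10*w - 40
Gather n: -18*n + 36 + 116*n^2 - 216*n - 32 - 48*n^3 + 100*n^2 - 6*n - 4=-48*n^3 + 216*n^2 - 240*n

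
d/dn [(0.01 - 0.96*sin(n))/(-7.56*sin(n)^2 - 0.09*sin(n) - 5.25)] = (-7.2576*sin(n)^2 + 0.1512*sin(n) + 5.0409)*cos(n)/(57.1536*sin(n)^4 + 1.3608*sin(n)^3 + 79.3881*sin(n)^2 + 0.945*sin(n) + 27.5625)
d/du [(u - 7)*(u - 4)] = 2*u - 11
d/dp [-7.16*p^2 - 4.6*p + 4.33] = -14.32*p - 4.6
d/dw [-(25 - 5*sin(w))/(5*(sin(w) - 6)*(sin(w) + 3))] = (10*sin(w) + cos(w)^2 - 34)*cos(w)/((sin(w) - 6)^2*(sin(w) + 3)^2)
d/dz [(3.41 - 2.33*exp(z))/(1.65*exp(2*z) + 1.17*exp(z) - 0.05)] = (3.8445*exp(2*z) - 11.253*exp(z) - 3.8732)*exp(z)/(2.7225*exp(4*z) + 3.861*exp(3*z) + 1.2039*exp(2*z) - 0.117*exp(z) + 0.0025)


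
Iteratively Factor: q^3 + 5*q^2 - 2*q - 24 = (q - 2)*(q^2 + 7*q + 12) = (q - 2)*(q + 4)*(q + 3)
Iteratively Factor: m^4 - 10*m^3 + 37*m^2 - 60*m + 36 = (m - 3)*(m^3 - 7*m^2 + 16*m - 12) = (m - 3)^2*(m^2 - 4*m + 4) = (m - 3)^2*(m - 2)*(m - 2)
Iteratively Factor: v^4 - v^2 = (v - 1)*(v^3 + v^2) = v*(v - 1)*(v^2 + v) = v^2*(v - 1)*(v + 1)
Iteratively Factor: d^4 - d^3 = (d - 1)*(d^3) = d*(d - 1)*(d^2) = d^2*(d - 1)*(d)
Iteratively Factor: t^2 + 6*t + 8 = (t + 2)*(t + 4)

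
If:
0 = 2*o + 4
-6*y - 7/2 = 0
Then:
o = -2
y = -7/12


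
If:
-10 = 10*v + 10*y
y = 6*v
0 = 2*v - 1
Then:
No Solution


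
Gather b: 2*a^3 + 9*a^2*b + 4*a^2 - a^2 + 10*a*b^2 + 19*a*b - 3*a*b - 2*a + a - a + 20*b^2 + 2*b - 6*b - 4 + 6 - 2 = 2*a^3 + 3*a^2 - 2*a + b^2*(10*a + 20) + b*(9*a^2 + 16*a - 4)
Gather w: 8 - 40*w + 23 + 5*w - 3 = 28 - 35*w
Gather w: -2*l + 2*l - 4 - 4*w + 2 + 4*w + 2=0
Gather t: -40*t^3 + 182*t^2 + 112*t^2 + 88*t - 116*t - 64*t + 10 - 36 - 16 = -40*t^3 + 294*t^2 - 92*t - 42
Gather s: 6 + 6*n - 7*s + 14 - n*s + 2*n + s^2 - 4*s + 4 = 8*n + s^2 + s*(-n - 11) + 24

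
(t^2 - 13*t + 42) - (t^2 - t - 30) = 72 - 12*t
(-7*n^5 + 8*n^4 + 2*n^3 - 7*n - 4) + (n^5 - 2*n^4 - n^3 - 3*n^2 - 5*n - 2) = -6*n^5 + 6*n^4 + n^3 - 3*n^2 - 12*n - 6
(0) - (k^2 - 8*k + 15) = -k^2 + 8*k - 15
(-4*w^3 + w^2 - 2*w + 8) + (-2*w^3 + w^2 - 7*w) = -6*w^3 + 2*w^2 - 9*w + 8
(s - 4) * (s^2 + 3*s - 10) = s^3 - s^2 - 22*s + 40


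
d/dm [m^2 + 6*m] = 2*m + 6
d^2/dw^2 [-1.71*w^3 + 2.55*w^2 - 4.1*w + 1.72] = 5.1 - 10.26*w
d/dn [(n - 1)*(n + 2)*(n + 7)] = 3*n^2 + 16*n + 5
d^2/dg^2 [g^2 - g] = 2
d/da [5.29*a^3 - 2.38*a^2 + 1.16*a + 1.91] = 15.87*a^2 - 4.76*a + 1.16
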